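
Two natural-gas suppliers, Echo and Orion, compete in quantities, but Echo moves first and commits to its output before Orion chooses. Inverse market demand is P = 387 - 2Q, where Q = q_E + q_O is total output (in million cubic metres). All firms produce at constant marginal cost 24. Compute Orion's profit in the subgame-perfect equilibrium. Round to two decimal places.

4117.78

Solve by backward induction. Given q_E, the follower Orion maximises π_O = (387 - 2q_E - 2q_O)q_O - 24q_O.
Follower FOC: 363 - 2q_E - 4q_O = 0, so q_O(q_E) = (363 - 2q_E)/4.
Echo substitutes q_O(q_E) into its own profit: π_E = q_E(387 - 2q_E - (363 - 2q_E)/2) - 24q_E = (411/2 - q_E)q_E - 24q_E.
Leader FOC: 363/2 - 2q_E = 0, so q_E = 363/4.
Then q_O = (363 - 2·(363/4))/4 = 363/8.
Price P = 387 - 2·(1089/8) = 459/4.
Orion's profit: (459/4 - 24)·(363/8) = 4117.7813.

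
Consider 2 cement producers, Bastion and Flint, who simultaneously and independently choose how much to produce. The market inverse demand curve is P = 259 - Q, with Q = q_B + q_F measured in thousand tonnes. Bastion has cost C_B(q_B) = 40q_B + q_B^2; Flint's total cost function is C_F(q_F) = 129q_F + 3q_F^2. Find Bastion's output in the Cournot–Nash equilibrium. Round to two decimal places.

52.32

Bastion's profit: π_B = (259 - Q)q_B - (40q_B + q_B²). Setting ∂π_B/∂q_B = 0: 219 - 4q_B - (q_F) = 0.
Flint's profit: π_F = (259 - Q)q_F - (129q_F + 3q_F²). Setting ∂π_F/∂q_F = 0: 130 - 8q_F - (q_B) = 0.
Rearranging gives the reaction functions q_B = (219 - q_F)/4 and q_F = (130 - q_B)/8.
Substituting one into the other gives q_B = 1622/31 and q_F = 301/31.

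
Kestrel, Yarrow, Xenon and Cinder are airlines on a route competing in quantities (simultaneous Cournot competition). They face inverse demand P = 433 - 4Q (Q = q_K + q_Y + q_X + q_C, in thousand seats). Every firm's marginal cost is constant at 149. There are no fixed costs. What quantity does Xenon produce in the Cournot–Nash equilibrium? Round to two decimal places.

14.20

A representative firm's profit is π_i = q_i(433 - 4Q) - 149q_i.
Setting ∂π_i/∂q_i = 0 with rivals' quantities fixed: 284 - 8q_i - 4·Σ_{j≠i} q_j = 0.
By symmetry each firm produces the same amount; substituting Σ_{j≠i} q_j = 3q_i yields q_i = 284/20 = 71/5.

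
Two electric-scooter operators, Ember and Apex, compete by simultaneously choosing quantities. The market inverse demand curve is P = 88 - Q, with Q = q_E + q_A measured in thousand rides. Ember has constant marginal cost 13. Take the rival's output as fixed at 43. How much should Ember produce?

With the rival's output fixed at 43, Ember's profit is π_E = (88 - 43 - q_E)q_E - (13q_E) = (45 - q_E)q_E - (13q_E).
∂π_E/∂q_E = 32 - 2q_E = 0, so q_E = 16.

16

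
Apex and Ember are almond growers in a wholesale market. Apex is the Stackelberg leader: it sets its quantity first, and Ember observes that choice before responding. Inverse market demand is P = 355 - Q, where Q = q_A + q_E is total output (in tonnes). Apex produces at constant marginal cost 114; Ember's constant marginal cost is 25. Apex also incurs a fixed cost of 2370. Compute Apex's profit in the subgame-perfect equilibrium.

The follower Ember best-responds to any q_A: π_E = (355 - Q)q_E - 25q_E.
∂π_E/∂q_E = 330 - q_A - 2q_E = 0 gives the reaction function q_E = (330 - q_A)/2.
The leader anticipates this reaction. Substituting into P = 355 - Q gives P = 190 - (1/2)q_A, so π_A = (190 - (1/2)q_A)q_A - 114q_A.
Maximising: ∂π_A/∂q_A = 76 - q_A = 0, giving q_A = 76.
Then q_E = (330 - 76)/2 = 127.
Price P = 355 - 203 = 152.
Apex's profit: (152 - 114)·76 - 2370 = 518.

518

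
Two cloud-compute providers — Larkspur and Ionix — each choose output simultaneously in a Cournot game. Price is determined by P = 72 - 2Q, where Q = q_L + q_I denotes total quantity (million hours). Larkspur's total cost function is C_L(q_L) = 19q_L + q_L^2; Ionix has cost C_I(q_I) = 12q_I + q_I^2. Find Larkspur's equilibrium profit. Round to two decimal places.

114.86

Larkspur's profit: π_L = (72 - 2Q)q_L - (19q_L + q_L²). Setting ∂π_L/∂q_L = 0: 53 - 6q_L - 2(q_I) = 0.
Ionix's profit: π_I = (72 - 2Q)q_I - (12q_I + q_I²). Setting ∂π_I/∂q_I = 0: 60 - 6q_I - 2(q_L) = 0.
So q_L = (53 - 2q_I)/6 and q_I = (60 - 2q_L)/6.
Solving the pair: q_L = 99/16, q_I = 127/16.
Price P = 72 - 2·(113/8) = 175/4.
Larkspur's profit: (175/4)·(99/16) - 19·(99/16) - (99/16)² = 114.8555.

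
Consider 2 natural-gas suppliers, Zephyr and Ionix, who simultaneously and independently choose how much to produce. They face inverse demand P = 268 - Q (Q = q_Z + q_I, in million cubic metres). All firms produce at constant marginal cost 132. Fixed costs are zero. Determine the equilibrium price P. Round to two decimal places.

177.33

A representative firm's profit is π_i = q_i(268 - Q) - 132q_i.
Setting ∂π_i/∂q_i = 0 with rivals' quantities fixed: 136 - 2q_i - q_j = 0.
By symmetry each firm produces the same amount; substituting q_j = q_i yields q_i = 136/3.
Total output Q = 272/3, so price P = 268 - 272/3 = 532/3.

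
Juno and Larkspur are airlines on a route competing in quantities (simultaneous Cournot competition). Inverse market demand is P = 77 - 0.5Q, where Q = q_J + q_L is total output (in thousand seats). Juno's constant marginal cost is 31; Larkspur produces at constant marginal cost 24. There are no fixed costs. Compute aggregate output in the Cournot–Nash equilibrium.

66

Juno's profit: π_J = (77 - 0.5Q)q_J - (31q_J). Setting ∂π_J/∂q_J = 0: 46 - q_J - (1/2)(q_L) = 0.
Larkspur's first-order condition: 53 - q_L - (1/2)(q_J) = 0.
So q_J = (46 - (1/2)q_L) and q_L = (53 - (1/2)q_J).
Substituting one into the other gives q_J = 26 and q_L = 40.
Total output Q = 26 + 40 = 66.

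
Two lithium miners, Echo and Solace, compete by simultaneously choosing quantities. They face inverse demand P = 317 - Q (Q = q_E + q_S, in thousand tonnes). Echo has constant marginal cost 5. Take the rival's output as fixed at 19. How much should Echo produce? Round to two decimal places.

146.50

With the rival's output fixed at 19, Echo's profit is π_E = (317 - 19 - q_E)q_E - (5q_E) = (298 - q_E)q_E - (5q_E).
∂π_E/∂q_E = 293 - 2q_E = 0, so q_E = 293/2.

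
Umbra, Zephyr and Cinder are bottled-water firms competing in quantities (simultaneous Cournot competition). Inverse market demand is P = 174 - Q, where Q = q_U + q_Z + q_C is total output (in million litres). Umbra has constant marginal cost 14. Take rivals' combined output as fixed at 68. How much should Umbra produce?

46

With rivals' combined output fixed at 68, Umbra's profit is π_U = (174 - 68 - q_U)q_U - (14q_U) = (106 - q_U)q_U - (14q_U).
∂π_U/∂q_U = 92 - 2q_U = 0, so q_U = 46.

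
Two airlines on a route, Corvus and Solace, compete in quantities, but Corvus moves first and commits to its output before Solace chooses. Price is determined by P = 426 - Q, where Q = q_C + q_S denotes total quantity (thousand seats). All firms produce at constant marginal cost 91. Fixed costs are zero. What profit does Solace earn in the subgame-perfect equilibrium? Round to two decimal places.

7014.06

Solve by backward induction. Given q_C, the follower Solace maximises π_S = (426 - q_C - q_S)q_S - 91q_S.
∂π_S/∂q_S = 335 - q_C - 2q_S = 0 gives the reaction function q_S = (335 - q_C)/2.
The leader anticipates this reaction. Substituting into P = 426 - Q gives P = 517/2 - (1/2)q_C, so π_C = (517/2 - (1/2)q_C)q_C - 91q_C.
Leader FOC: 335/2 - q_C = 0, so q_C = 335/2.
Then q_S = (335 - 335/2)/2 = 335/4.
Price P = 426 - 1005/4 = 699/4.
Solace's profit: (699/4 - 91)·(335/4) = 7014.0625.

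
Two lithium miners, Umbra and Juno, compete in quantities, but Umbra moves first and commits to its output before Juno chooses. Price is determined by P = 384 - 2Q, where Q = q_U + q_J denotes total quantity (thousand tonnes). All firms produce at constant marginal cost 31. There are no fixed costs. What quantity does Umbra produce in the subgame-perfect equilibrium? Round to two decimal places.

88.25

The follower Juno best-responds to any q_U: π_J = (384 - 2Q)q_J - 31q_J.
∂π_J/∂q_J = 353 - 2q_U - 4q_J = 0 gives the reaction function q_J = (353 - 2q_U)/4.
Umbra substitutes q_J(q_U) into its own profit: π_U = q_U(384 - 2q_U - (353 - 2q_U)/2) - 31q_U = (415/2 - q_U)q_U - 31q_U.
Leader FOC: 353/2 - 2q_U = 0, so q_U = 353/4.
Then q_J = (353 - 2·(353/4))/4 = 353/8.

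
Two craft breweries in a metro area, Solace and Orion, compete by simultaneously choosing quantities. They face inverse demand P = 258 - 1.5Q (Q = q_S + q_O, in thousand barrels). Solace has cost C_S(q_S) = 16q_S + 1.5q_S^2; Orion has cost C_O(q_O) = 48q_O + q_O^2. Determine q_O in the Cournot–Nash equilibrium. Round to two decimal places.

Solace's profit: π_S = (258 - 1.5Q)q_S - (16q_S + (3/2)q_S²). Setting ∂π_S/∂q_S = 0: 242 - 6q_S - (3/2)(q_O) = 0.
Orion's first-order condition: 210 - 5q_O - (3/2)(q_S) = 0.
Best responses: q_S = (242 - (3/2)q_O)/6, q_O = (210 - (3/2)q_S)/5.
Solving the pair: q_S = 32.2523, q_O = 1196/37.

32.32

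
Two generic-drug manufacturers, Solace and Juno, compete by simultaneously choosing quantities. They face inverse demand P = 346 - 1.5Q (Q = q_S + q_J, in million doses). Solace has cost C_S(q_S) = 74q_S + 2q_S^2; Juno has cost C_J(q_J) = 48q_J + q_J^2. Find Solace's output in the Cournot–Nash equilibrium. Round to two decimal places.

Solace's profit: π_S = (346 - 1.5Q)q_S - (74q_S + 2q_S²). Setting ∂π_S/∂q_S = 0: 272 - 7q_S - (3/2)(q_J) = 0.
Juno's profit: π_J = (346 - 1.5Q)q_J - (48q_J + q_J²). Setting ∂π_J/∂q_J = 0: 298 - 5q_J - (3/2)(q_S) = 0.
Best responses: q_S = (272 - (3/2)q_J)/7, q_J = (298 - (3/2)q_S)/5.
Substituting one into the other gives q_S = 27.8779 and q_J = 51.2366.

27.88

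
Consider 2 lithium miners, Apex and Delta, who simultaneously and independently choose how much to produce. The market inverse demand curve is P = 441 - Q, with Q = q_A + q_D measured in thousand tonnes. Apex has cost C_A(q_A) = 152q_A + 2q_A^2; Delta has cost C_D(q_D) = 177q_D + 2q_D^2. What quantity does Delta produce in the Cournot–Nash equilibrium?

Apex's profit: π_A = (441 - Q)q_A - (152q_A + 2q_A²). Setting ∂π_A/∂q_A = 0: 289 - 6q_A - (q_D) = 0.
Delta's first-order condition: 264 - 6q_D - (q_A) = 0.
Rearranging gives the reaction functions q_A = (289 - q_D)/6 and q_D = (264 - q_A)/6.
Substituting one into the other gives q_A = 42 and q_D = 37.

37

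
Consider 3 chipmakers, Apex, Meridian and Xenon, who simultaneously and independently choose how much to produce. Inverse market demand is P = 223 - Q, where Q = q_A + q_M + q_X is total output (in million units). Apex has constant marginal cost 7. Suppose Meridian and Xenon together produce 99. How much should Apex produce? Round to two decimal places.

58.50

With rivals' combined output fixed at 99, Apex's profit is π_A = (223 - 99 - q_A)q_A - (7q_A) = (124 - q_A)q_A - (7q_A).
∂π_A/∂q_A = 117 - 2q_A = 0, so q_A = 117/2.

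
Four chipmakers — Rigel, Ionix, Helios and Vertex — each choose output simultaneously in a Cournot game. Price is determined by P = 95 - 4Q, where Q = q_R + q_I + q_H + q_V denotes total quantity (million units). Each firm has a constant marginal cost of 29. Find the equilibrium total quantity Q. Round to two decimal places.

Each firm earns π_i = (95 - 4Q)q_i - 29q_i.
Setting ∂π_i/∂q_i = 0 with rivals' quantities fixed: 66 - 8q_i - 4·Σ_{j≠i} q_j = 0.
By symmetry each firm produces the same amount; substituting Σ_{j≠i} q_j = 3q_i yields q_i = 66/20 = 33/10.
Total output Q = 33/10 + 33/10 + 33/10 + 33/10 = 66/5.

13.20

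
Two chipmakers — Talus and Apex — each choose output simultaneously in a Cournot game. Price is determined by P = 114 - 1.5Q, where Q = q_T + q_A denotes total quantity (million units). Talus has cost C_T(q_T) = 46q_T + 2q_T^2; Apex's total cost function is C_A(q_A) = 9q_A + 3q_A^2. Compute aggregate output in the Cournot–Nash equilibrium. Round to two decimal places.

17.90

Talus's profit: π_T = (114 - 1.5Q)q_T - (46q_T + 2q_T²). Setting ∂π_T/∂q_T = 0: 68 - 7q_T - (3/2)(q_A) = 0.
Apex's profit: π_A = (114 - 1.5Q)q_A - (9q_A + 3q_A²). Setting ∂π_A/∂q_A = 0: 105 - 9q_A - (3/2)(q_T) = 0.
Best responses: q_T = (68 - (3/2)q_A)/7, q_A = (105 - (3/2)q_T)/9.
Solving the pair: q_T = 202/27, q_A = 844/81.
Total output Q = 202/27 + 844/81 = 1450/81.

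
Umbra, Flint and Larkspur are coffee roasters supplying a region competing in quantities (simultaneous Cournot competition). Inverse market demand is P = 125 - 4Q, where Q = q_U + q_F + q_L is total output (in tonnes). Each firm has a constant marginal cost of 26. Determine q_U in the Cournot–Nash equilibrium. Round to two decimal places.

6.19

A representative firm's profit is π_i = q_i(125 - 4Q) - 26q_i.
First-order condition (treating rivals' output as given): 99 - 8q_i - 4·Σ_{j≠i} q_j = 0.
By symmetry each firm produces the same amount; substituting Σ_{j≠i} q_j = 2q_i yields q_i = 99/16.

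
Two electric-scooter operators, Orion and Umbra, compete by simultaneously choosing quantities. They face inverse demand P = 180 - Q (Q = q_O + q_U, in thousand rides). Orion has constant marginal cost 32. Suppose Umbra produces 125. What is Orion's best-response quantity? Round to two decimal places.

11.50

With the rival's output fixed at 125, Orion's profit is π_O = (180 - 125 - q_O)q_O - (32q_O) = (55 - q_O)q_O - (32q_O).
∂π_O/∂q_O = 23 - 2q_O = 0, so q_O = 23/2.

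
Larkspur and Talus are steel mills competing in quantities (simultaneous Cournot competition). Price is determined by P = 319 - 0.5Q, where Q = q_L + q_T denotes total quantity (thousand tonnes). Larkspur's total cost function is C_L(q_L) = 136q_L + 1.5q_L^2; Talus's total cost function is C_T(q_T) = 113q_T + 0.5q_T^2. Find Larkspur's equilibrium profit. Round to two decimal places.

2303.23

Larkspur's profit: π_L = (319 - 0.5Q)q_L - (136q_L + (3/2)q_L²). Setting ∂π_L/∂q_L = 0: 183 - 4q_L - (1/2)(q_T) = 0.
Talus's first-order condition: 206 - 2q_T - (1/2)(q_L) = 0.
So q_L = (183 - (1/2)q_T)/4 and q_T = (206 - (1/2)q_L)/2.
Substituting one into the other gives q_L = 1052/31 and q_T = 94.5161.
Price P = 319 - (1/2)·128.4516 = 254.7742.
Larkspur's profit: 254.7742·(1052/31) - 136·(1052/31) - (3/2)(1052/31)² = 2303.2341.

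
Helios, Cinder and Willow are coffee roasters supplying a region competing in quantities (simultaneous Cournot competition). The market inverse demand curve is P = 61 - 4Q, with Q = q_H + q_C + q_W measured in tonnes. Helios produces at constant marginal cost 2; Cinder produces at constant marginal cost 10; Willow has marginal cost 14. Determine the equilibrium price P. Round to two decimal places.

Helios's profit: π_H = (61 - 4Q)q_H - (2q_H). Setting ∂π_H/∂q_H = 0: 59 - 8q_H - 4(q_C + q_W) = 0.
Cinder's profit: π_C = (61 - 4Q)q_C - (10q_C). Setting ∂π_C/∂q_C = 0: 51 - 8q_C - 4(q_H + q_W) = 0.
Willow's profit: π_W = (61 - 4Q)q_W - (14q_W). Setting ∂π_W/∂q_W = 0: 47 - 8q_W - 4(q_H + q_C) = 0.
Summing all 3 equations gives 157 − 16Q = 0, hence Q = 157/16.
Back-substituting: q_H = (59 − 157/4)/4 = 79/16, q_C = (51 − 157/4)/4 = 47/16, q_W = (47 − 157/4)/4 = 31/16.
Total output Q = 157/16, so price P = 61 - 4·(157/16) = 87/4.

21.75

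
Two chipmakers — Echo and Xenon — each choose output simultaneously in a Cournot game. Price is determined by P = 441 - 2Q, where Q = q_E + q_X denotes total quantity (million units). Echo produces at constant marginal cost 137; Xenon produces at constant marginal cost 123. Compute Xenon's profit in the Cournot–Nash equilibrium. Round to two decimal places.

Echo's profit: π_E = (441 - 2Q)q_E - (137q_E). Setting ∂π_E/∂q_E = 0: 304 - 4q_E - 2(q_X) = 0.
Xenon's first-order condition: 318 - 4q_X - 2(q_E) = 0.
Rearranging gives the reaction functions q_E = (304 - 2q_X)/4 and q_X = (318 - 2q_E)/4.
Solving the pair: q_E = 145/3, q_X = 166/3.
Price P = 441 - 2·(311/3) = 701/3.
Xenon's profit: (701/3 - 123)·(166/3) = 6123.5556.

6123.56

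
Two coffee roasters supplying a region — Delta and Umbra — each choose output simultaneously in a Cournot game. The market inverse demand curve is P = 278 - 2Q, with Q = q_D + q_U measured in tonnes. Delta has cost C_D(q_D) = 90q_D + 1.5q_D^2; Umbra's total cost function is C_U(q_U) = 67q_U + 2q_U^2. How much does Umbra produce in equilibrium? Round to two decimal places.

Delta's profit: π_D = (278 - 2Q)q_D - (90q_D + (3/2)q_D²). Setting ∂π_D/∂q_D = 0: 188 - 7q_D - 2(q_U) = 0.
Umbra's profit: π_U = (278 - 2Q)q_U - (67q_U + 2q_U²). Setting ∂π_U/∂q_U = 0: 211 - 8q_U - 2(q_D) = 0.
So q_D = (188 - 2q_U)/7 and q_U = (211 - 2q_D)/8.
Substituting one into the other gives q_D = 541/26 and q_U = 1101/52.

21.17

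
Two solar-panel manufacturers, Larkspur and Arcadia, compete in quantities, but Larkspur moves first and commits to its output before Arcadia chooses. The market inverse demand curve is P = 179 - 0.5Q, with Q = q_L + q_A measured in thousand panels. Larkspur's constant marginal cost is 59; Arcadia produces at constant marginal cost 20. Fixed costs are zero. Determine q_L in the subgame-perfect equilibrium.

81

Solve by backward induction. Given q_L, the follower Arcadia maximises π_A = (179 - (1/2)q_L - (1/2)q_A)q_A - 20q_A.
∂π_A/∂q_A = 159 - (1/2)q_L - q_A = 0 gives the reaction function q_A = (159 - (1/2)q_L).
The leader anticipates this reaction. Substituting into P = 179 - 0.5Q gives P = 199/2 - (1/4)q_L, so π_L = (199/2 - (1/4)q_L)q_L - 59q_L.
Maximising: ∂π_L/∂q_L = 81/2 - (1/2)q_L = 0, giving q_L = 81.
Then q_A = (159 - (1/2)·81) = 237/2.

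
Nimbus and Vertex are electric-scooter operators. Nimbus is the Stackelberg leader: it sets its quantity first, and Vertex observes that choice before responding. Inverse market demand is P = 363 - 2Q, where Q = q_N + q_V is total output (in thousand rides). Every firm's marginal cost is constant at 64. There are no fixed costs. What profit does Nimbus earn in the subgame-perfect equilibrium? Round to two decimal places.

5587.56

Solve by backward induction. Given q_N, the follower Vertex maximises π_V = (363 - 2q_N - 2q_V)q_V - 64q_V.
∂π_V/∂q_V = 299 - 2q_N - 4q_V = 0 gives the reaction function q_V = (299 - 2q_N)/4.
Nimbus substitutes q_V(q_N) into its own profit: π_N = q_N(363 - 2q_N - (299 - 2q_N)/2) - 64q_N = (427/2 - q_N)q_N - 64q_N.
Maximising: ∂π_N/∂q_N = 299/2 - 2q_N = 0, giving q_N = 299/4.
Then q_V = (299 - 2·(299/4))/4 = 299/8.
Price P = 363 - 2·(897/8) = 555/4.
Nimbus's profit: (555/4 - 64)·(299/4) = 5587.5625.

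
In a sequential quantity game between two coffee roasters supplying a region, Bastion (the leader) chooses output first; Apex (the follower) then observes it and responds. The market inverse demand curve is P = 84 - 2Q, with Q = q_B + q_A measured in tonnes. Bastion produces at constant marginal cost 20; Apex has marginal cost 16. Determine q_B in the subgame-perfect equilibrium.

15

Solve by backward induction. Given q_B, the follower Apex maximises π_A = (84 - 2q_B - 2q_A)q_A - 16q_A.
Follower FOC: 68 - 2q_B - 4q_A = 0, so q_A(q_B) = (68 - 2q_B)/4.
The leader anticipates this reaction. Substituting into P = 84 - 2Q gives P = 50 - q_B, so π_B = (50 - q_B)q_B - 20q_B.
Maximising: ∂π_B/∂q_B = 30 - 2q_B = 0, giving q_B = 15.
Then q_A = (68 - 2·15)/4 = 19/2.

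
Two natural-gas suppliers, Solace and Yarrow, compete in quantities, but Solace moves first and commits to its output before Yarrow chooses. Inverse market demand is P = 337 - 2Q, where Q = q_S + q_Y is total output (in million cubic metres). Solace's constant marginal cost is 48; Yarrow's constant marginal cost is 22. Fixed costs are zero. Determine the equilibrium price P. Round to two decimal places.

113.75

The follower Yarrow best-responds to any q_S: π_Y = (337 - 2Q)q_Y - 22q_Y.
∂π_Y/∂q_Y = 315 - 2q_S - 4q_Y = 0 gives the reaction function q_Y = (315 - 2q_S)/4.
Solace substitutes q_Y(q_S) into its own profit: π_S = q_S(337 - 2q_S - (315 - 2q_S)/2) - 48q_S = (359/2 - q_S)q_S - 48q_S.
The leader's first-order condition 263/2 - 2q_S = 0 yields q_S = 263/4.
Then q_Y = (315 - 2·(263/4))/4 = 367/8.
Total output Q = 893/8, so price P = 337 - 2·(893/8) = 455/4.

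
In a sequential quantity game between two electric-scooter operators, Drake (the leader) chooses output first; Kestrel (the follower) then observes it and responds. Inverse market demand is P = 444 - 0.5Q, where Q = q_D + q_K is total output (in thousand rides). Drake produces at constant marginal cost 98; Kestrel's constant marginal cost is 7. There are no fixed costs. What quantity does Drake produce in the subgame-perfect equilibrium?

The follower Kestrel best-responds to any q_D: π_K = (444 - 0.5Q)q_K - 7q_K.
∂π_K/∂q_K = 437 - (1/2)q_D - q_K = 0 gives the reaction function q_K = (437 - (1/2)q_D).
Drake substitutes q_K(q_D) into its own profit: π_D = q_D(444 - (1/2)q_D - (437 - (1/2)q_D)/2) - 98q_D = (451/2 - (1/4)q_D)q_D - 98q_D.
Leader FOC: 255/2 - (1/2)q_D = 0, so q_D = 255.
Then q_K = (437 - (1/2)·255) = 619/2.

255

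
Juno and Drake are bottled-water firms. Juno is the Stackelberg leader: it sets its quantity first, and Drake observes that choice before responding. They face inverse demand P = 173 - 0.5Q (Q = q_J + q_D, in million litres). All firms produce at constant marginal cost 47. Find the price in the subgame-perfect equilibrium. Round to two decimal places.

78.50

Solve by backward induction. Given q_J, the follower Drake maximises π_D = (173 - (1/2)q_J - (1/2)q_D)q_D - 47q_D.
∂π_D/∂q_D = 126 - (1/2)q_J - q_D = 0 gives the reaction function q_D = (126 - (1/2)q_J).
Juno substitutes q_D(q_J) into its own profit: π_J = q_J(173 - (1/2)q_J - (126 - (1/2)q_J)/2) - 47q_J = (110 - (1/4)q_J)q_J - 47q_J.
Maximising: ∂π_J/∂q_J = 63 - (1/2)q_J = 0, giving q_J = 126.
Then q_D = (126 - (1/2)·126) = 63.
Total output Q = 189, so price P = 173 - (1/2)·189 = 157/2.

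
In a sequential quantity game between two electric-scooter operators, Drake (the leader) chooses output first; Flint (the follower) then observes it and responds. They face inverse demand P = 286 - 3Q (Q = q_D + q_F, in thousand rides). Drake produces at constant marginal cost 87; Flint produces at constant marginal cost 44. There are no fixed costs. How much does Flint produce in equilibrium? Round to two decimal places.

The follower Flint best-responds to any q_D: π_F = (286 - 3Q)q_F - 44q_F.
Setting the follower's marginal profit to zero, 242 - 3q_D - 6q_F = 0, i.e. q_F = (242 - 3q_D)/6.
Drake substitutes q_F(q_D) into its own profit: π_D = q_D(286 - 3q_D - (242 - 3q_D)/2) - 87q_D = (165 - (3/2)q_D)q_D - 87q_D.
Leader FOC: 78 - 3q_D = 0, so q_D = 26.
Then q_F = (242 - 3·26)/6 = 82/3.

27.33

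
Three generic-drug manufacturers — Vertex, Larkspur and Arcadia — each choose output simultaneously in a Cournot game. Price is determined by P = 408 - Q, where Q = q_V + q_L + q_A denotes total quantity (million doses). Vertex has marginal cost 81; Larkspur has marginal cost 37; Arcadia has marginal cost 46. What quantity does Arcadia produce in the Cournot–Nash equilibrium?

Vertex's profit: π_V = (408 - Q)q_V - (81q_V). Setting ∂π_V/∂q_V = 0: 327 - 2q_V - (q_L + q_A) = 0.
Larkspur's profit: π_L = (408 - Q)q_L - (37q_L). Setting ∂π_L/∂q_L = 0: 371 - 2q_L - (q_V + q_A) = 0.
Arcadia's profit: π_A = (408 - Q)q_A - (46q_A). Setting ∂π_A/∂q_A = 0: 362 - 2q_A - (q_V + q_L) = 0.
Summing all 3 equations gives 1060 − 4Q = 0, hence Q = 265.
Back-substituting: q_V = (327 − 265) = 62, q_L = (371 − 265) = 106, q_A = (362 − 265) = 97.

97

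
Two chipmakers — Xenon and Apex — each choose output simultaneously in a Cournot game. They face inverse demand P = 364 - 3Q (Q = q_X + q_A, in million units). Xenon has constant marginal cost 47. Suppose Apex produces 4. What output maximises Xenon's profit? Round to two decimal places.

50.83

With the rival's output fixed at 4, Xenon's profit is π_X = (364 - 3·4 - 3q_X)q_X - (47q_X) = (352 - 3q_X)q_X - (47q_X).
∂π_X/∂q_X = 305 - 6q_X = 0, so q_X = 305/6.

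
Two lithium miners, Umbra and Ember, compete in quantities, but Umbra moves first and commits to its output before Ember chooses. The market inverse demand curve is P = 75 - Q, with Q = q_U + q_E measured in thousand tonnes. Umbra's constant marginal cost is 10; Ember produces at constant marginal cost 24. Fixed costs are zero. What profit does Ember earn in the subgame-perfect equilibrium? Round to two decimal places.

33.06

Solve by backward induction. Given q_U, the follower Ember maximises π_E = (75 - q_U - q_E)q_E - 24q_E.
Follower FOC: 51 - q_U - 2q_E = 0, so q_E(q_U) = (51 - q_U)/2.
The leader anticipates this reaction. Substituting into P = 75 - Q gives P = 99/2 - (1/2)q_U, so π_U = (99/2 - (1/2)q_U)q_U - 10q_U.
The leader's first-order condition 79/2 - q_U = 0 yields q_U = 79/2.
Then q_E = (51 - 79/2)/2 = 23/4.
Price P = 75 - 181/4 = 119/4.
Ember's profit: (119/4 - 24)·(23/4) = 529/16.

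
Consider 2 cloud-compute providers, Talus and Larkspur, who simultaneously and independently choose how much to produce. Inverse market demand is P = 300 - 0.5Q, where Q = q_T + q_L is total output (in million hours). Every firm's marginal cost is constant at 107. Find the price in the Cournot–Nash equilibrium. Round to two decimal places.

171.33

Each firm earns π_i = (300 - 0.5Q)q_i - 107q_i.
Setting ∂π_i/∂q_i = 0 with rivals' quantities fixed: 193 - q_i - (1/2)q_j = 0.
With identical firms every q_j equals q_i, so q_j = q_i and 193 = (3/2)q_i, giving q_i = 386/3.
Total output Q = 772/3, so price P = 300 - (1/2)·(772/3) = 514/3.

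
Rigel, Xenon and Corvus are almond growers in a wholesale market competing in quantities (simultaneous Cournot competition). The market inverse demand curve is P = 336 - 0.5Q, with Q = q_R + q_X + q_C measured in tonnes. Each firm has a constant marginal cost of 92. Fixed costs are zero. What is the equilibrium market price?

153

Each firm earns π_i = (336 - 0.5Q)q_i - 92q_i.
Setting ∂π_i/∂q_i = 0 with rivals' quantities fixed: 244 - q_i - (1/2)·Σ_{j≠i} q_j = 0.
With identical firms every q_j equals q_i, so Σ_{j≠i} q_j = 2q_i and 244 = 2q_i, giving q_i = 122.
Total output Q = 366, so price P = 336 - (1/2)·366 = 153.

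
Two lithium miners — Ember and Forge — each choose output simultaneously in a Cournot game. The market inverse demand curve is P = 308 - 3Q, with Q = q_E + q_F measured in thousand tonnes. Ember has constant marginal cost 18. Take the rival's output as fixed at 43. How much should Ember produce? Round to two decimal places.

With the rival's output fixed at 43, Ember's profit is π_E = (308 - 3·43 - 3q_E)q_E - (18q_E) = (179 - 3q_E)q_E - (18q_E).
∂π_E/∂q_E = 161 - 6q_E = 0, so q_E = 161/6.

26.83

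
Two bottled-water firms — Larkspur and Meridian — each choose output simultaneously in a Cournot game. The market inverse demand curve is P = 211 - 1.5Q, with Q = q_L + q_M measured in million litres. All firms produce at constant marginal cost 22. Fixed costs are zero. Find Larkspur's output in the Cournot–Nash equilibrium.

42

A representative firm's profit is π_i = q_i(211 - 1.5Q) - 22q_i.
Setting ∂π_i/∂q_i = 0 with rivals' quantities fixed: 189 - 3q_i - (3/2)q_j = 0.
By symmetry each firm produces the same amount; substituting q_j = q_i yields q_i = 189/(9/2) = 42.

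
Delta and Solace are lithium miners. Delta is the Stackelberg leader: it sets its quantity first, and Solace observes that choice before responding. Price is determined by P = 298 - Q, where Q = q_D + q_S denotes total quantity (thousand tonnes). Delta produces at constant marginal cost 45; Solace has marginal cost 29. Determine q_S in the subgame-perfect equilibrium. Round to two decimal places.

75.25

The follower Solace best-responds to any q_D: π_S = (298 - Q)q_S - 29q_S.
∂π_S/∂q_S = 269 - q_D - 2q_S = 0 gives the reaction function q_S = (269 - q_D)/2.
The leader anticipates this reaction. Substituting into P = 298 - Q gives P = 327/2 - (1/2)q_D, so π_D = (327/2 - (1/2)q_D)q_D - 45q_D.
The leader's first-order condition 237/2 - q_D = 0 yields q_D = 237/2.
Then q_S = (269 - 237/2)/2 = 301/4.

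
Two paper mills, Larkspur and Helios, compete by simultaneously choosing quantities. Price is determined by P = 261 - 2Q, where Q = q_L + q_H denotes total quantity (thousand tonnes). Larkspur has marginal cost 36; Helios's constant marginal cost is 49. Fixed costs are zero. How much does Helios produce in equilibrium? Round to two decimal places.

33.17

Larkspur's profit: π_L = (261 - 2Q)q_L - (36q_L). Setting ∂π_L/∂q_L = 0: 225 - 4q_L - 2(q_H) = 0.
Helios's first-order condition: 212 - 4q_H - 2(q_L) = 0.
So q_L = (225 - 2q_H)/4 and q_H = (212 - 2q_L)/4.
Substituting one into the other gives q_L = 119/3 and q_H = 199/6.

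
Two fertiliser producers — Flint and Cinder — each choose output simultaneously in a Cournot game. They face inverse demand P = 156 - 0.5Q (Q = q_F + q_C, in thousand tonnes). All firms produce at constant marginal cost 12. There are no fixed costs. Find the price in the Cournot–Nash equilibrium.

60

Each firm earns π_i = (156 - 0.5Q)q_i - 12q_i.
First-order condition (treating rivals' output as given): 144 - q_i - (1/2)q_j = 0.
With identical firms every q_j equals q_i, so q_j = q_i and 144 = (3/2)q_i, giving q_i = 96.
Total output Q = 192, so price P = 156 - (1/2)·192 = 60.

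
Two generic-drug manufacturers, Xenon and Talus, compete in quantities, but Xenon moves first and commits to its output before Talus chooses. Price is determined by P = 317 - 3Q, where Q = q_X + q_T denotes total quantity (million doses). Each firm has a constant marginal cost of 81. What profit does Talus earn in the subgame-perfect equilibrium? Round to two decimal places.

1160.33

The follower Talus best-responds to any q_X: π_T = (317 - 3Q)q_T - 81q_T.
Setting the follower's marginal profit to zero, 236 - 3q_X - 6q_T = 0, i.e. q_T = (236 - 3q_X)/6.
Xenon substitutes q_T(q_X) into its own profit: π_X = q_X(317 - 3q_X - (236 - 3q_X)/2) - 81q_X = (199 - (3/2)q_X)q_X - 81q_X.
The leader's first-order condition 118 - 3q_X = 0 yields q_X = 118/3.
Then q_T = (236 - 3·(118/3))/6 = 59/3.
Price P = 317 - 3·59 = 140.
Talus's profit: (140 - 81)·(59/3) = 1160.3333.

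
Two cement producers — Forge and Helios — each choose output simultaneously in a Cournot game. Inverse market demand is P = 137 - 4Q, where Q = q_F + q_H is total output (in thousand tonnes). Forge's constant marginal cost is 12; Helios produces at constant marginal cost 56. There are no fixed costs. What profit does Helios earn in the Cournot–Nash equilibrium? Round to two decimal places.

Forge's profit: π_F = (137 - 4Q)q_F - (12q_F). Setting ∂π_F/∂q_F = 0: 125 - 8q_F - 4(q_H) = 0.
Helios's first-order condition: 81 - 8q_H - 4(q_F) = 0.
Rearranging gives the reaction functions q_F = (125 - 4q_H)/8 and q_H = (81 - 4q_F)/8.
Solving the pair: q_F = 169/12, q_H = 37/12.
Price P = 137 - 4·(103/6) = 205/3.
Helios's profit: (205/3 - 56)·(37/12) = 1369/36.

38.03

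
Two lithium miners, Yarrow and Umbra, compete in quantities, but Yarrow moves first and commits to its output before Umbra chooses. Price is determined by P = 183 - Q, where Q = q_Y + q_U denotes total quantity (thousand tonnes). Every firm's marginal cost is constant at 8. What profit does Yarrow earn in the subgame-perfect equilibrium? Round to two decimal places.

The follower Umbra best-responds to any q_Y: π_U = (183 - Q)q_U - 8q_U.
Follower FOC: 175 - q_Y - 2q_U = 0, so q_U(q_Y) = (175 - q_Y)/2.
Yarrow substitutes q_U(q_Y) into its own profit: π_Y = q_Y(183 - q_Y - (175 - q_Y)/2) - 8q_Y = (191/2 - (1/2)q_Y)q_Y - 8q_Y.
The leader's first-order condition 175/2 - q_Y = 0 yields q_Y = 175/2.
Then q_U = (175 - 175/2)/2 = 175/4.
Price P = 183 - 525/4 = 207/4.
Yarrow's profit: (207/4 - 8)·(175/2) = 3828.1250.

3828.13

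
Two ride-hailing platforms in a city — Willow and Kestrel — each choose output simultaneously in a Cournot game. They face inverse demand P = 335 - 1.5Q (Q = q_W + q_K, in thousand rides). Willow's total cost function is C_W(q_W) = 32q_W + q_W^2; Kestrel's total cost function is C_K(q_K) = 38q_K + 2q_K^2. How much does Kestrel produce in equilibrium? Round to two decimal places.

Willow's profit: π_W = (335 - 1.5Q)q_W - (32q_W + q_W²). Setting ∂π_W/∂q_W = 0: 303 - 5q_W - (3/2)(q_K) = 0.
Kestrel's profit: π_K = (335 - 1.5Q)q_K - (38q_K + 2q_K²). Setting ∂π_K/∂q_K = 0: 297 - 7q_K - (3/2)(q_W) = 0.
Best responses: q_W = (303 - (3/2)q_K)/5, q_K = (297 - (3/2)q_W)/7.
Substituting one into the other gives q_W = 51.1603 and q_K = 31.4656.

31.47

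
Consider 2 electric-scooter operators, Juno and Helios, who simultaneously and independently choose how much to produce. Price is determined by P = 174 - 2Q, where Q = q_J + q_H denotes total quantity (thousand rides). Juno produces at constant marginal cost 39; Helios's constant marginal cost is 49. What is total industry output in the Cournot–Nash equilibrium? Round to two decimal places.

Juno's profit: π_J = (174 - 2Q)q_J - (39q_J). Setting ∂π_J/∂q_J = 0: 135 - 4q_J - 2(q_H) = 0.
Helios's profit: π_H = (174 - 2Q)q_H - (49q_H). Setting ∂π_H/∂q_H = 0: 125 - 4q_H - 2(q_J) = 0.
Rearranging gives the reaction functions q_J = (135 - 2q_H)/4 and q_H = (125 - 2q_J)/4.
Solving the pair: q_J = 145/6, q_H = 115/6.
Total output Q = 145/6 + 115/6 = 130/3.

43.33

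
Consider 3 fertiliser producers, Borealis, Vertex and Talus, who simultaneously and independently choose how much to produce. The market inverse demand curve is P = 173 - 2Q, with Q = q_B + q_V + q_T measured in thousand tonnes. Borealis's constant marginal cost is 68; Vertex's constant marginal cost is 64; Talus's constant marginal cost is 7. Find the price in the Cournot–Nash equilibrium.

78

Borealis's profit: π_B = (173 - 2Q)q_B - (68q_B). Setting ∂π_B/∂q_B = 0: 105 - 4q_B - 2(q_V + q_T) = 0.
Vertex's profit: π_V = (173 - 2Q)q_V - (64q_V). Setting ∂π_V/∂q_V = 0: 109 - 4q_V - 2(q_B + q_T) = 0.
Talus's profit: π_T = (173 - 2Q)q_T - (7q_T). Setting ∂π_T/∂q_T = 0: 166 - 4q_T - 2(q_B + q_V) = 0.
Adding the 3 conditions: 380 − 4Q − 4Q = 0, i.e. Q = 95/2.
Back-substituting: q_B = (105 − 95)/2 = 5, q_V = (109 − 95)/2 = 7, q_T = (166 − 95)/2 = 71/2.
Total output Q = 95/2, so price P = 173 - 2·(95/2) = 78.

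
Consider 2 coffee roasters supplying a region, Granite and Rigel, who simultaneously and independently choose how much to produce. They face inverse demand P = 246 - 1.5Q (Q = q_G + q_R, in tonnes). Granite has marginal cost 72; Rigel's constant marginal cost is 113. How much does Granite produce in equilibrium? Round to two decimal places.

47.78

Granite's profit: π_G = (246 - 1.5Q)q_G - (72q_G). Setting ∂π_G/∂q_G = 0: 174 - 3q_G - (3/2)(q_R) = 0.
Rigel's profit: π_R = (246 - 1.5Q)q_R - (113q_R). Setting ∂π_R/∂q_R = 0: 133 - 3q_R - (3/2)(q_G) = 0.
Best responses: q_G = (174 - (3/2)q_R)/3, q_R = (133 - (3/2)q_G)/3.
Solving the pair: q_G = 430/9, q_R = 184/9.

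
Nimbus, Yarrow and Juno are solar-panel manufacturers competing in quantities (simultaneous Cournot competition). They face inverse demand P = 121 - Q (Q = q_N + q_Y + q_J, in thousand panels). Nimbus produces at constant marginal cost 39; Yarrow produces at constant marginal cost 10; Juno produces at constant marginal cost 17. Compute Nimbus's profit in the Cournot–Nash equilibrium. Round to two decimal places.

Nimbus's profit: π_N = (121 - Q)q_N - (39q_N). Setting ∂π_N/∂q_N = 0: 82 - 2q_N - (q_Y + q_J) = 0.
Yarrow's profit: π_Y = (121 - Q)q_Y - (10q_Y). Setting ∂π_Y/∂q_Y = 0: 111 - 2q_Y - (q_N + q_J) = 0.
Juno's profit: π_J = (121 - Q)q_J - (17q_J). Setting ∂π_J/∂q_J = 0: 104 - 2q_J - (q_N + q_Y) = 0.
Summing all 3 equations gives 297 − 4Q = 0, hence Q = 297/4.
Back-substituting: q_N = (82 − 297/4) = 31/4, q_Y = (111 − 297/4) = 147/4, q_J = (104 − 297/4) = 119/4.
Price P = 121 - 297/4 = 187/4.
Nimbus's profit: (187/4 - 39)·(31/4) = 961/16.

60.06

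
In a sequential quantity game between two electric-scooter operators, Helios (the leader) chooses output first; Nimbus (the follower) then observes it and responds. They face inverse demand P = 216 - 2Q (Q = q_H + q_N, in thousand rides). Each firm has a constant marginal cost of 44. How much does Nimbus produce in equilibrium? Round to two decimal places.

21.50

The follower Nimbus best-responds to any q_H: π_N = (216 - 2Q)q_N - 44q_N.
∂π_N/∂q_N = 172 - 2q_H - 4q_N = 0 gives the reaction function q_N = (172 - 2q_H)/4.
Helios substitutes q_N(q_H) into its own profit: π_H = q_H(216 - 2q_H - (172 - 2q_H)/2) - 44q_H = (130 - q_H)q_H - 44q_H.
Maximising: ∂π_H/∂q_H = 86 - 2q_H = 0, giving q_H = 43.
Then q_N = (172 - 2·43)/4 = 43/2.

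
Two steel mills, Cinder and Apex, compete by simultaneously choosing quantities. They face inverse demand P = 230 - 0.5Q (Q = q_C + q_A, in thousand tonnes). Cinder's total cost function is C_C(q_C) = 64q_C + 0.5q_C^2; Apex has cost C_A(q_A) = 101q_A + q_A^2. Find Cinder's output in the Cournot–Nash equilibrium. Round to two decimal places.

75.39

Cinder's profit: π_C = (230 - 0.5Q)q_C - (64q_C + (1/2)q_C²). Setting ∂π_C/∂q_C = 0: 166 - 2q_C - (1/2)(q_A) = 0.
Apex's profit: π_A = (230 - 0.5Q)q_A - (101q_A + q_A²). Setting ∂π_A/∂q_A = 0: 129 - 3q_A - (1/2)(q_C) = 0.
Rearranging gives the reaction functions q_C = (166 - (1/2)q_A)/2 and q_A = (129 - (1/2)q_C)/3.
Substituting one into the other gives q_C = 1734/23 and q_A = 700/23.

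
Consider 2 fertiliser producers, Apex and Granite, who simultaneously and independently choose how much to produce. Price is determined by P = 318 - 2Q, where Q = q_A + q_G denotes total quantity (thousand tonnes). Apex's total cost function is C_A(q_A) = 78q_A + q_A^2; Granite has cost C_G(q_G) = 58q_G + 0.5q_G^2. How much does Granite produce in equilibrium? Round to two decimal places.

Apex's profit: π_A = (318 - 2Q)q_A - (78q_A + q_A²). Setting ∂π_A/∂q_A = 0: 240 - 6q_A - 2(q_G) = 0.
Granite's profit: π_G = (318 - 2Q)q_G - (58q_G + (1/2)q_G²). Setting ∂π_G/∂q_G = 0: 260 - 5q_G - 2(q_A) = 0.
Best responses: q_A = (240 - 2q_G)/6, q_G = (260 - 2q_A)/5.
Substituting one into the other gives q_A = 340/13 and q_G = 540/13.

41.54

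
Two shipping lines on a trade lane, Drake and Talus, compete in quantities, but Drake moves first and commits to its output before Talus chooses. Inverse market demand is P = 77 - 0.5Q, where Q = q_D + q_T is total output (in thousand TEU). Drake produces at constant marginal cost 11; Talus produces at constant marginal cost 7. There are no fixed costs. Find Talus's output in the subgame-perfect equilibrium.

Solve by backward induction. Given q_D, the follower Talus maximises π_T = (77 - (1/2)q_D - (1/2)q_T)q_T - 7q_T.
∂π_T/∂q_T = 70 - (1/2)q_D - q_T = 0 gives the reaction function q_T = (70 - (1/2)q_D).
The leader anticipates this reaction. Substituting into P = 77 - 0.5Q gives P = 42 - (1/4)q_D, so π_D = (42 - (1/4)q_D)q_D - 11q_D.
Maximising: ∂π_D/∂q_D = 31 - (1/2)q_D = 0, giving q_D = 62.
Then q_T = (70 - (1/2)·62) = 39.

39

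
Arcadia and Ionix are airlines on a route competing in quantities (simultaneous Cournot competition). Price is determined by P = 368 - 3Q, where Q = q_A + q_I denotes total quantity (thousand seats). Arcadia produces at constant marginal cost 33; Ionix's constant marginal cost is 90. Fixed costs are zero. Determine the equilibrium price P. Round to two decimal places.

163.67

Arcadia's profit: π_A = (368 - 3Q)q_A - (33q_A). Setting ∂π_A/∂q_A = 0: 335 - 6q_A - 3(q_I) = 0.
Ionix's first-order condition: 278 - 6q_I - 3(q_A) = 0.
So q_A = (335 - 3q_I)/6 and q_I = (278 - 3q_A)/6.
Solving the pair: q_A = 392/9, q_I = 221/9.
Total output Q = 613/9, so price P = 368 - 3·(613/9) = 491/3.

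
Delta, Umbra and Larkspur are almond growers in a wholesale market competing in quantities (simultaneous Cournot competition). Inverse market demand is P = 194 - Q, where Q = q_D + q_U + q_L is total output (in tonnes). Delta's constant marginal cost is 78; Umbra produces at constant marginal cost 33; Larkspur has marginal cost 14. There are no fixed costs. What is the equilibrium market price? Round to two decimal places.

79.75

Delta's profit: π_D = (194 - Q)q_D - (78q_D). Setting ∂π_D/∂q_D = 0: 116 - 2q_D - (q_U + q_L) = 0.
Umbra's first-order condition: 161 - 2q_U - (q_D + q_L) = 0.
Larkspur's first-order condition: 180 - 2q_L - (q_D + q_U) = 0.
Adding the 3 first-order conditions: 457 − 4Q = 0, so Q = 457/4.
Back-substituting: q_D = (116 − 457/4) = 7/4, q_U = (161 − 457/4) = 187/4, q_L = (180 − 457/4) = 263/4.
Total output Q = 457/4, so price P = 194 - 457/4 = 319/4.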